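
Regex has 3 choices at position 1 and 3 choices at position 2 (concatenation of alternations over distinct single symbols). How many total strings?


First group: 3 alternatives
Second group: 3 alternatives
Concatenation: each choice from group 1 pairs with each from group 2
Total = 3 x 3 = 9

9


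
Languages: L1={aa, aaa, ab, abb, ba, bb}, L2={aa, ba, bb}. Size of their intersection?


L1 = {aa, aaa, ab, abb, ba, bb}
L2 = {aa, ba, bb}
Checking each string in L1 against L2:
  'aa': in L2? Yes
  'aaa': in L2? No
  'ab': in L2? No
  'abb': in L2? No
  'ba': in L2? Yes
  'bb': in L2? Yes
Intersection = {aa, ba, bb}
|L1 ∩ L2| = 3

3


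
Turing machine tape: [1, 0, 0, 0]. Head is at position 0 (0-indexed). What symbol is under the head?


Tape: [1, 0, 0, 0]
Positions: 0 1 2 3
Values:    1 0 0 0
Head at position 0
tape[0] = 1

1


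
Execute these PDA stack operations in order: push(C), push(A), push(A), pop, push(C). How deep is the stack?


Tracing stack operations:
  push(C) -> stack = [C], depth=1
  push(A) -> stack = [C,A], depth=2
  push(A) -> stack = [C,A,A], depth=3
  pop -> removed A, stack = [C,A], depth=2
  push(C) -> stack = [C,A,C], depth=3
Final depth = 3

3


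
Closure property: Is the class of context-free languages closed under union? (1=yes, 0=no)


CFL closure properties:
  Closed under: union, concatenation, Kleene star
  NOT closed under: intersection, complement
Operation 'union' is in closed list -> Yes (closed)

1


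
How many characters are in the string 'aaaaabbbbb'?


String: 'aaaaabbbbb'
Counting characters:
  'a' appears 5 time(s)
  'b' appears 5 time(s)
Total length = 5 + 5 = 10

10


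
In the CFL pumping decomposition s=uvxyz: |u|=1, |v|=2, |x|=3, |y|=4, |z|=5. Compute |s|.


|s| = |u| + |v| + |x| + |y| + |z|
= 1 + 2 + 3 + 4 + 5
= 3 + 3 + 9
= 6 + 9
= 15

15


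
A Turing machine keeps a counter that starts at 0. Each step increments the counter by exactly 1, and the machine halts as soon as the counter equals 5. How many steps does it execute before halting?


Counter starts at 0. Counting sequence:
  Step 1: counter = 1
  Step 2: counter = 2
  Step 3: counter = 3
  Step 4: counter = 4
  Step 5: counter = 5
Counter reached 5 -> halt
Total steps = 5

5


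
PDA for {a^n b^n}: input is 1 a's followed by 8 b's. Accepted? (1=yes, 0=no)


Language requires equal numbers of a's and b's
PDA pushes for each 'a', pops for each 'b'
Number of a's = 1
Number of b's = 8
1 != 8 -> Reject

0


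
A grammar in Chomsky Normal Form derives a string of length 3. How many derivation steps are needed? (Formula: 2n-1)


Chomsky Normal Form derivation:
String length n = 3
Each step either:
  - Splits a nonterminal into two (n-1 such steps)
  - Converts a nonterminal to terminal (n such steps)
Total = (n-1) + n = 2n - 1
= 2(3) - 1
= 6 - 1
= 5

5


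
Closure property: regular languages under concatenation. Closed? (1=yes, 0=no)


Regular languages are closed under:
- Union (DFA product construction)
- Intersection (DFA product construction)
- Complement (swap accept/reject states)
- Concatenation (NFA construction)
- Kleene star (NFA construction)
concatenation is in this list
Therefore: closed

1


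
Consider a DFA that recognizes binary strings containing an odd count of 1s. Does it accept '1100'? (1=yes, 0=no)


DFA has 2 states: q_even (start, accept=no) and q_odd
Processing string '1100' character by character:
  Position 0: read '1', 1-count=1 -> q_odd
  Position 1: read '1', 1-count=2 -> q_even
  Position 2: read '0', 1-count=2 -> q_even (no change)
  Position 3: read '0', 1-count=2 -> q_even (no change)
Final state: q_even, total 1s = 2 (even); the DFA requires an odd count -> reject

0


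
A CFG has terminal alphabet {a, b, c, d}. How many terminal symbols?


Terminal symbols: a, b, c, d
Counting each: a (#1), b (#2), c (#3), d (#4)
Total = 4

4


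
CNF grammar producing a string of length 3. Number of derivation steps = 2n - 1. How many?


Chomsky Normal Form derivation:
String length n = 3
Each step either:
  - Splits a nonterminal into two (n-1 such steps)
  - Converts a nonterminal to terminal (n such steps)
Total = (n-1) + n = 2n - 1
= 2(3) - 1
= 6 - 1
= 5

5


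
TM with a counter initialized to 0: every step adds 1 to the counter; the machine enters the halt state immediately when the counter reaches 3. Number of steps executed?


Counter starts at 0. Counting sequence:
  Step 1: counter = 1
  Step 2: counter = 2
  Step 3: counter = 3
Counter reached 3 -> halt
Total steps = 3

3


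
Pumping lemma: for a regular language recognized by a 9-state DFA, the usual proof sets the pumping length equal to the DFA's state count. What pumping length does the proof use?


Pumping lemma for regular languages (standard proof):
Take p = |Q|, the number of DFA states.
Any string of length >= |Q| passes through |Q|+1 states while reading its first |Q| symbols,
so by pigeonhole some state repeats, giving the loop that can be pumped.
Here |Q| = 9
Therefore the proof uses p = 9

9


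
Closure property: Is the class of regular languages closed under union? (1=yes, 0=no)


Regular languages are closed under all standard operations:
- Union: Yes (product construction)
- Intersection: Yes (product construction)
- Complement: Yes (swap accept/reject)
- Concatenation: Yes (NFA construction)
Operation: union -> Closed

1


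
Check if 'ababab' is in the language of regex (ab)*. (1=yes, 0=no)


Pattern: (ab)*
String: 'ababab'
Pattern requires: zero or more repetitions of 'ab'
Pairs: ['ab', 'ab', 'ab']
All pairs are 'ab'? Yes
Result: 1

1


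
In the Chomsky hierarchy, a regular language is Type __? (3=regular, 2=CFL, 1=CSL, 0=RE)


Chomsky hierarchy levels:
  Type 3: Regular (DFA/NFA/regex)
  Type 2: Context-free (PDA)
  Type 1: Context-sensitive
  Type 0: Recursively enumerable (TM)
'regular' corresponds to Type 3

3


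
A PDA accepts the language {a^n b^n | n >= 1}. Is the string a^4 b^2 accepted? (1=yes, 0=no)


Language requires equal numbers of a's and b's
PDA pushes for each 'a', pops for each 'b'
Number of a's = 4
Number of b's = 2
4 != 2 -> Reject

0


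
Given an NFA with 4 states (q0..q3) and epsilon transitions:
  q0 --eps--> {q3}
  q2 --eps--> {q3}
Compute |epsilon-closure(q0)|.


Starting from q0
Initialize closure = {q0}
Follow epsilon from q0 -> add q3
Final closure: {q0, q3}
Size = 2

2


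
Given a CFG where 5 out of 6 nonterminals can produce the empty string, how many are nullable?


Nonterminals: {S, A, B, C, D, E}
A nonterminal is nullable if it can derive epsilon
Counting nullable nonterminals: 5
Total nullable = 5

5


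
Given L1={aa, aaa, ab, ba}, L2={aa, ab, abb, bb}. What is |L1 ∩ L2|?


L1 = {aa, aaa, ab, ba}
L2 = {aa, ab, abb, bb}
Checking each string in L1 against L2:
  'aa': in L2? Yes
  'aaa': in L2? No
  'ab': in L2? Yes
  'ba': in L2? No
Intersection = {aa, ab}
|L1 ∩ L2| = 2

2


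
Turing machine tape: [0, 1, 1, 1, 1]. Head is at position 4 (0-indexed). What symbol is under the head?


Tape: [0, 1, 1, 1, 1]
Positions: 0 1 2 3 4
Values:    0 1 1 1 1
Head at position 4
tape[4] = 1

1


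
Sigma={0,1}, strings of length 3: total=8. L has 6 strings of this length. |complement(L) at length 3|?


Alphabet: {0,1}
String length: 3
Total strings of length 3 = 2^3 = 8
Strings in L = 6
Complement = total - |L|
= 8 - 6
= 2

2


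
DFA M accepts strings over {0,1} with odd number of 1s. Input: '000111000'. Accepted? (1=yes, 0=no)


DFA has 2 states: q_even (start, accept=no) and q_odd
Processing string '000111000' character by character:
  Position 0: read '0', 1-count=0 -> q_even (no change)
  Position 1: read '0', 1-count=0 -> q_even (no change)
  Position 2: read '0', 1-count=0 -> q_even (no change)
  Position 3: read '1', 1-count=1 -> q_odd
  Position 4: read '1', 1-count=2 -> q_even
  Position 5: read '1', 1-count=3 -> q_odd
  Position 6: read '0', 1-count=3 -> q_odd (no change)
  Position 7: read '0', 1-count=3 -> q_odd (no change)
  Position 8: read '0', 1-count=3 -> q_odd (no change)
Final state: q_odd, total 1s = 3 (odd); the DFA requires an odd count -> accept

1


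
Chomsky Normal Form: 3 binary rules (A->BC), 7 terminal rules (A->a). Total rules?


CNF allows two rule forms:
  A -> BC (binary): 3 rules
  A -> a (terminal): 7 rules
Total = 3 + 7 = 10

10


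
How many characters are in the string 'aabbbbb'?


String: 'aabbbbb'
Counting characters:
  'a' appears 2 time(s)
  'b' appears 5 time(s)
Total length = 2 + 5 = 7

7


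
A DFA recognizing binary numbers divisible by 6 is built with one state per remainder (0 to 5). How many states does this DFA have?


Divisibility by 6 is tracked via the remainder mod 6: 0, 1, ..., 5
The construction assigns one state to each remainder
Number of remainders = 6

6


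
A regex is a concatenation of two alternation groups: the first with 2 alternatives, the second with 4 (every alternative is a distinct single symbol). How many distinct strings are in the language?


First group: 2 alternatives
Second group: 4 alternatives
Concatenation: each choice from group 1 pairs with each from group 2
Total = 2 x 4 = 8

8


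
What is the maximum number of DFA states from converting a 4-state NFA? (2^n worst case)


NFA has 4 states
Subset construction: each DFA state = subset of NFA states
Maximum subsets = 2^4
2^4 = 16

16


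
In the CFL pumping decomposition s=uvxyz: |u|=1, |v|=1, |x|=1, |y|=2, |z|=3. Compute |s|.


|s| = |u| + |v| + |x| + |y| + |z|
= 1 + 1 + 1 + 2 + 3
= 2 + 1 + 5
= 3 + 5
= 8

8


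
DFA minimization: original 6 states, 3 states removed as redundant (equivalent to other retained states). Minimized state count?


Original DFA: 6 states
Redundant states removed: 3
Minimized states = original - removed
= 6 - 3
= 3

3


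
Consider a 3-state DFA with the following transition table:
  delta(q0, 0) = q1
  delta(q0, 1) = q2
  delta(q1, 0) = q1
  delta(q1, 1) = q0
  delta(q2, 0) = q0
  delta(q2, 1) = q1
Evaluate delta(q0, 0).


Looking up transition function:
delta(q0, 0) in the table
Row: q0, Column: 0
Result: q1

q1


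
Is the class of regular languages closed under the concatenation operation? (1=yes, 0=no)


Regular languages are closed under:
- Union (DFA product construction)
- Intersection (DFA product construction)
- Complement (swap accept/reject states)
- Concatenation (NFA construction)
- Kleene star (NFA construction)
concatenation is in this list
Therefore: closed

1


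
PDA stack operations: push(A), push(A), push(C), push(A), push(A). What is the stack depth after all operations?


Tracing stack operations:
  push(A) -> stack = [A], depth=1
  push(A) -> stack = [A,A], depth=2
  push(C) -> stack = [A,A,C], depth=3
  push(A) -> stack = [A,A,C,A], depth=4
  push(A) -> stack = [A,A,C,A,A], depth=5
Final depth = 5

5


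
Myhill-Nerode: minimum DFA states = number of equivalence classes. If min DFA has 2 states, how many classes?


Myhill-Nerode theorem:
Number of equivalence classes = number of states in minimal DFA
Minimal DFA states = 2
Therefore equivalence classes = 2

2


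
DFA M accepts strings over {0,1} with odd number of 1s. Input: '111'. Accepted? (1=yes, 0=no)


DFA has 2 states: q_even (start, accept=no) and q_odd
Processing string '111' character by character:
  Position 0: read '1', 1-count=1 -> q_odd
  Position 1: read '1', 1-count=2 -> q_even
  Position 2: read '1', 1-count=3 -> q_odd
Final state: q_odd, total 1s = 3 (odd); the DFA requires an odd count -> accept

1


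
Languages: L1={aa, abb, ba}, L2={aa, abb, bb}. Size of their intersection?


L1 = {aa, abb, ba}
L2 = {aa, abb, bb}
Checking each string in L1 against L2:
  'aa': in L2? Yes
  'abb': in L2? Yes
  'ba': in L2? No
Intersection = {aa, abb}
|L1 ∩ L2| = 2

2


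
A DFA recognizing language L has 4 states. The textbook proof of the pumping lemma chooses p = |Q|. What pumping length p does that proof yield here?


Pumping lemma for regular languages (standard proof):
Take p = |Q|, the number of DFA states.
Any string of length >= |Q| passes through |Q|+1 states while reading its first |Q| symbols,
so by pigeonhole some state repeats, giving the loop that can be pumped.
Here |Q| = 4
Therefore the proof uses p = 4

4


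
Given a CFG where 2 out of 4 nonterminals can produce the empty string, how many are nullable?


Nonterminals: {S, A, B, C}
A nonterminal is nullable if it can derive epsilon
Counting nullable nonterminals: 2
Total nullable = 2

2


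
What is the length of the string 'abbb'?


String: 'abbb'
Counting characters:
  'a' appears 1 time(s)
  'b' appears 3 time(s)
Total length = 1 + 3 = 4

4


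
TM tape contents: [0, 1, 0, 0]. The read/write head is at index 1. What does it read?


Tape: [0, 1, 0, 0]
Positions: 0 1 2 3
Values:    0 1 0 0
Head at position 1
tape[1] = 1

1


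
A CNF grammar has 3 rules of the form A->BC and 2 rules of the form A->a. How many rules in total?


CNF allows two rule forms:
  A -> BC (binary): 3 rules
  A -> a (terminal): 2 rules
Total = 3 + 2 = 5

5


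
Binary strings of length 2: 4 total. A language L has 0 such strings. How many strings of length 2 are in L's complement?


Alphabet: {0,1}
String length: 2
Total strings of length 2 = 2^2 = 4
Strings in L = 0
Complement = total - |L|
= 4 - 0
= 4

4


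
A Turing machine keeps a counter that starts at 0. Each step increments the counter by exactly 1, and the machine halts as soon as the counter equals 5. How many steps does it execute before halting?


Counter starts at 0. Counting sequence:
  Step 1: counter = 1
  Step 2: counter = 2
  Step 3: counter = 3
  Step 4: counter = 4
  Step 5: counter = 5
Counter reached 5 -> halt
Total steps = 5

5


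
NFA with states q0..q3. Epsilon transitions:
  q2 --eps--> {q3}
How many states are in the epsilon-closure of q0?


Starting from q0
Initialize closure = {q0}
q0 has no outgoing epsilon transitions -> nothing to add
Final closure: {q0}
Size = 1

1


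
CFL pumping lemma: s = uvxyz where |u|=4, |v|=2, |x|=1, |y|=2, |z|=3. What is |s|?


|s| = |u| + |v| + |x| + |y| + |z|
= 4 + 2 + 1 + 2 + 3
= 6 + 1 + 5
= 7 + 5
= 12

12


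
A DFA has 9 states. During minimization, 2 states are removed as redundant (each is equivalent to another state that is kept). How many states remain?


Original DFA: 9 states
Redundant states removed: 2
Minimized states = original - removed
= 9 - 2
= 7

7


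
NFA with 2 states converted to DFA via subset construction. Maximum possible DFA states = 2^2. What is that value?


NFA has 2 states
Subset construction: each DFA state = subset of NFA states
Maximum subsets = 2^2
2^2 = 4

4


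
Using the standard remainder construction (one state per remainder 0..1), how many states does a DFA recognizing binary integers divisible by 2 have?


Divisibility by 2 is tracked via the remainder mod 2: 0, 1, ..., 1
The construction assigns one state to each remainder
Number of remainders = 2

2


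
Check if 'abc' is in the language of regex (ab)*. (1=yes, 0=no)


Pattern: (ab)*
String: 'abc'
Pattern requires: zero or more repetitions of 'ab'
Length 3 is odd -> cannot be (ab)* -> no match
Result: 0

0


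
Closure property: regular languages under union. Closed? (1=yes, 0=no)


Regular languages are closed under:
- Union (DFA product construction)
- Intersection (DFA product construction)
- Complement (swap accept/reject states)
- Concatenation (NFA construction)
- Kleene star (NFA construction)
union is in this list
Therefore: closed

1


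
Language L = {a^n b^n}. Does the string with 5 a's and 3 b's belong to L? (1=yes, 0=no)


Language requires equal numbers of a's and b's
PDA pushes for each 'a', pops for each 'b'
Number of a's = 5
Number of b's = 3
5 != 3 -> Reject

0


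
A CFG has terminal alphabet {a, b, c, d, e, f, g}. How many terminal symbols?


Terminal symbols: a, b, c, d, e, f, g
Counting each: a (#1), b (#2), c (#3), d (#4), e (#5), f (#6), g (#7)
Total = 7

7


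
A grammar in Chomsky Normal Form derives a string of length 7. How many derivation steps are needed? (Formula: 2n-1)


Chomsky Normal Form derivation:
String length n = 7
Each step either:
  - Splits a nonterminal into two (n-1 such steps)
  - Converts a nonterminal to terminal (n such steps)
Total = (n-1) + n = 2n - 1
= 2(7) - 1
= 14 - 1
= 13

13


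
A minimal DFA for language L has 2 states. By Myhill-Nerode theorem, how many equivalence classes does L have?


Myhill-Nerode theorem:
Number of equivalence classes = number of states in minimal DFA
Minimal DFA states = 2
Therefore equivalence classes = 2

2


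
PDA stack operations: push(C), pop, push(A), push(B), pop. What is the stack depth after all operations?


Tracing stack operations:
  push(C) -> stack = [C], depth=1
  pop -> removed C, stack = [], depth=0
  push(A) -> stack = [A], depth=1
  push(B) -> stack = [A,B], depth=2
  pop -> removed B, stack = [A], depth=1
Final depth = 1

1


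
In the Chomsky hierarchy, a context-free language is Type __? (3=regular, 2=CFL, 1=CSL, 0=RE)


Chomsky hierarchy levels:
  Type 3: Regular (DFA/NFA/regex)
  Type 2: Context-free (PDA)
  Type 1: Context-sensitive
  Type 0: Recursively enumerable (TM)
'context-free' corresponds to Type 2

2


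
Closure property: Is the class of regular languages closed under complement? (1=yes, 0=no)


Regular languages are closed under all standard operations:
- Union: Yes (product construction)
- Intersection: Yes (product construction)
- Complement: Yes (swap accept/reject)
- Concatenation: Yes (NFA construction)
Operation: complement -> Closed

1


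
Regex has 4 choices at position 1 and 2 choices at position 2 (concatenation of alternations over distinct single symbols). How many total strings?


First group: 4 alternatives
Second group: 2 alternatives
Concatenation: each choice from group 1 pairs with each from group 2
Total = 4 x 2 = 8

8


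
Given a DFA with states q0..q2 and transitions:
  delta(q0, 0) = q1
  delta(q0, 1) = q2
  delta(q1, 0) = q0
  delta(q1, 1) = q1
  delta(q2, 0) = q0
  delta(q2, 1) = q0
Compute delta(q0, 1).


Looking up transition function:
delta(q0, 1) in the table
Row: q0, Column: 1
Result: q2

q2


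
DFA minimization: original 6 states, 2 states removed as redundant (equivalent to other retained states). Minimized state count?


Original DFA: 6 states
Redundant states removed: 2
Minimized states = original - removed
= 6 - 2
= 4

4


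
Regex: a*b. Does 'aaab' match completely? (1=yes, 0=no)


Pattern: a*b
String: 'aaab'
Pattern requires: zero or more 'a's followed by exactly one 'b'
Found 3 leading 'a's
Remaining: 'b'
Remaining is exactly 'b' -> match
Result: 1

1


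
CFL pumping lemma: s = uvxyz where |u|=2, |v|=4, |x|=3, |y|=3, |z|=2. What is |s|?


|s| = |u| + |v| + |x| + |y| + |z|
= 2 + 4 + 3 + 3 + 2
= 6 + 3 + 5
= 9 + 5
= 14

14


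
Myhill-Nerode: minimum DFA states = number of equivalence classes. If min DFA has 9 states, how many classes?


Myhill-Nerode theorem:
Number of equivalence classes = number of states in minimal DFA
Minimal DFA states = 9
Therefore equivalence classes = 9

9


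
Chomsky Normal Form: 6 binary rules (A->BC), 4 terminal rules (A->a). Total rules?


CNF allows two rule forms:
  A -> BC (binary): 6 rules
  A -> a (terminal): 4 rules
Total = 6 + 4 = 10

10


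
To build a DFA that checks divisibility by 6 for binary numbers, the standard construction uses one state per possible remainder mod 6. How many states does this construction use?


Divisibility by 6 is tracked via the remainder mod 6: 0, 1, ..., 5
The construction assigns one state to each remainder
Number of remainders = 6

6


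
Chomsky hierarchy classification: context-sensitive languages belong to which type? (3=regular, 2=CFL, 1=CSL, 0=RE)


Chomsky hierarchy levels:
  Type 3: Regular (DFA/NFA/regex)
  Type 2: Context-free (PDA)
  Type 1: Context-sensitive
  Type 0: Recursively enumerable (TM)
'context-sensitive' corresponds to Type 1

1


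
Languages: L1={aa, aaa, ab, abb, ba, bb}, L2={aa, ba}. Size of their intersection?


L1 = {aa, aaa, ab, abb, ba, bb}
L2 = {aa, ba}
Checking each string in L1 against L2:
  'aa': in L2? Yes
  'aaa': in L2? No
  'ab': in L2? No
  'abb': in L2? No
  'ba': in L2? Yes
  'bb': in L2? No
Intersection = {aa, ba}
|L1 ∩ L2| = 2

2


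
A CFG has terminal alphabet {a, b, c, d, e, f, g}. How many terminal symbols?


Terminal symbols: a, b, c, d, e, f, g
Counting each: a (#1), b (#2), c (#3), d (#4), e (#5), f (#6), g (#7)
Total = 7

7


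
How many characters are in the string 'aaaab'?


String: 'aaaab'
Counting characters:
  'a' appears 4 time(s)
  'b' appears 1 time(s)
Total length = 4 + 1 = 5

5


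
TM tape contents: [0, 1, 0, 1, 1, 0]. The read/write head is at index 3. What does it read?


Tape: [0, 1, 0, 1, 1, 0]
Positions: 0 1 2 3 4 5
Values:    0 1 0 1 1 0
Head at position 3
tape[3] = 1

1


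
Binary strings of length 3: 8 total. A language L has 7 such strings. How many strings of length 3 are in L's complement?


Alphabet: {0,1}
String length: 3
Total strings of length 3 = 2^3 = 8
Strings in L = 7
Complement = total - |L|
= 8 - 7
= 1

1


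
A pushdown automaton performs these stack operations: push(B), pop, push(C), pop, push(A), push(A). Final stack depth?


Tracing stack operations:
  push(B) -> stack = [B], depth=1
  pop -> removed B, stack = [], depth=0
  push(C) -> stack = [C], depth=1
  pop -> removed C, stack = [], depth=0
  push(A) -> stack = [A], depth=1
  push(A) -> stack = [A,A], depth=2
Final depth = 2

2


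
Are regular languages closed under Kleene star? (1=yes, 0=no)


Regular languages are closed under:
- Union (DFA product construction)
- Intersection (DFA product construction)
- Complement (swap accept/reject states)
- Concatenation (NFA construction)
- Kleene star (NFA construction)
Kleene star is in this list
Therefore: closed

1


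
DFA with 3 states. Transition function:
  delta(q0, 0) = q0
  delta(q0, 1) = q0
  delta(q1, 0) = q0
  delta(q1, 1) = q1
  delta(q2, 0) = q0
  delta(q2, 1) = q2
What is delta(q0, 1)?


Looking up transition function:
delta(q0, 1) in the table
Row: q0, Column: 1
Result: q0

q0


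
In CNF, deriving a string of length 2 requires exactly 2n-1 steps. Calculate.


Chomsky Normal Form derivation:
String length n = 2
Each step either:
  - Splits a nonterminal into two (n-1 such steps)
  - Converts a nonterminal to terminal (n such steps)
Total = (n-1) + n = 2n - 1
= 2(2) - 1
= 4 - 1
= 3

3


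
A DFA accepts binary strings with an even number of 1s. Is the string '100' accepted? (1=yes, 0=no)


DFA has 2 states: q_even (start, accept=yes) and q_odd
Processing string '100' character by character:
  Position 0: read '1', 1-count=1 -> q_odd
  Position 1: read '0', 1-count=1 -> q_odd (no change)
  Position 2: read '0', 1-count=1 -> q_odd (no change)
Final state: q_odd, total 1s = 1 (odd); the DFA requires an even count -> reject

0


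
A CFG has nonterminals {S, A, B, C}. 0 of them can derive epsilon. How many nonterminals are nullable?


Nonterminals: {S, A, B, C}
A nonterminal is nullable if it can derive epsilon
Counting nullable nonterminals: 0
Total nullable = 0

0


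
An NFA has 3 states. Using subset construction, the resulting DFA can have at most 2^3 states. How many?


NFA has 3 states
Subset construction: each DFA state = subset of NFA states
Maximum subsets = 2^3
2^3 = 8

8


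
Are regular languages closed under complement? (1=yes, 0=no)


Regular languages are closed under all standard operations:
- Union: Yes (product construction)
- Intersection: Yes (product construction)
- Complement: Yes (swap accept/reject)
- Concatenation: Yes (NFA construction)
Operation: complement -> Closed

1


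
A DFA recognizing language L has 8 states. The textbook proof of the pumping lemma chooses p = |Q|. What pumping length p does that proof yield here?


Pumping lemma for regular languages (standard proof):
Take p = |Q|, the number of DFA states.
Any string of length >= |Q| passes through |Q|+1 states while reading its first |Q| symbols,
so by pigeonhole some state repeats, giving the loop that can be pumped.
Here |Q| = 8
Therefore the proof uses p = 8

8


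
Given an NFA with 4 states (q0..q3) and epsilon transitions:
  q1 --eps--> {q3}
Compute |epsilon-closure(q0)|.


Starting from q0
Initialize closure = {q0}
q0 has no outgoing epsilon transitions -> nothing to add
Final closure: {q0}
Size = 1

1


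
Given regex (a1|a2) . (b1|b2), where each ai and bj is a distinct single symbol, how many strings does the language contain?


First group: 2 alternatives
Second group: 2 alternatives
Concatenation: each choice from group 1 pairs with each from group 2
Total = 2 x 2 = 4

4


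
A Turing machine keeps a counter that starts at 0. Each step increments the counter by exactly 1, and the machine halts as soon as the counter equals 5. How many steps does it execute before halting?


Counter starts at 0. Counting sequence:
  Step 1: counter = 1
  Step 2: counter = 2
  Step 3: counter = 3
  Step 4: counter = 4
  Step 5: counter = 5
Counter reached 5 -> halt
Total steps = 5

5


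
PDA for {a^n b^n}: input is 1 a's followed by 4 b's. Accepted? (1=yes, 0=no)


Language requires equal numbers of a's and b's
PDA pushes for each 'a', pops for each 'b'
Number of a's = 1
Number of b's = 4
1 != 4 -> Reject

0


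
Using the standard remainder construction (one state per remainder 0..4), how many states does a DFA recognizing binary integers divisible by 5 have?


Divisibility by 5 is tracked via the remainder mod 5: 0, 1, ..., 4
The construction assigns one state to each remainder
Number of remainders = 5

5


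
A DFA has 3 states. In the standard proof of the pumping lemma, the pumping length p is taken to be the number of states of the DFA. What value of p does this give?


Pumping lemma for regular languages (standard proof):
Take p = |Q|, the number of DFA states.
Any string of length >= |Q| passes through |Q|+1 states while reading its first |Q| symbols,
so by pigeonhole some state repeats, giving the loop that can be pumped.
Here |Q| = 3
Therefore the proof uses p = 3

3


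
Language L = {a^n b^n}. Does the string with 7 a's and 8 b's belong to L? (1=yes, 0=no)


Language requires equal numbers of a's and b's
PDA pushes for each 'a', pops for each 'b'
Number of a's = 7
Number of b's = 8
7 != 8 -> Reject

0


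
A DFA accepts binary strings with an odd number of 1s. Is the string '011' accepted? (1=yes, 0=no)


DFA has 2 states: q_even (start, accept=no) and q_odd
Processing string '011' character by character:
  Position 0: read '0', 1-count=0 -> q_even (no change)
  Position 1: read '1', 1-count=1 -> q_odd
  Position 2: read '1', 1-count=2 -> q_even
Final state: q_even, total 1s = 2 (even); the DFA requires an odd count -> reject

0


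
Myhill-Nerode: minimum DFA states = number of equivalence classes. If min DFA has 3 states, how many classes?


Myhill-Nerode theorem:
Number of equivalence classes = number of states in minimal DFA
Minimal DFA states = 3
Therefore equivalence classes = 3

3


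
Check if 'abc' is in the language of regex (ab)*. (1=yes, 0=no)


Pattern: (ab)*
String: 'abc'
Pattern requires: zero or more repetitions of 'ab'
Length 3 is odd -> cannot be (ab)* -> no match
Result: 0

0


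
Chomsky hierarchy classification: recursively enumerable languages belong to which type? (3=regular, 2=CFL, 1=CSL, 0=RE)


Chomsky hierarchy levels:
  Type 3: Regular (DFA/NFA/regex)
  Type 2: Context-free (PDA)
  Type 1: Context-sensitive
  Type 0: Recursively enumerable (TM)
'recursively enumerable' corresponds to Type 0

0


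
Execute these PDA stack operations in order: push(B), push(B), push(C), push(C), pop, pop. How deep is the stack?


Tracing stack operations:
  push(B) -> stack = [B], depth=1
  push(B) -> stack = [B,B], depth=2
  push(C) -> stack = [B,B,C], depth=3
  push(C) -> stack = [B,B,C,C], depth=4
  pop -> removed C, stack = [B,B,C], depth=3
  pop -> removed C, stack = [B,B], depth=2
Final depth = 2

2


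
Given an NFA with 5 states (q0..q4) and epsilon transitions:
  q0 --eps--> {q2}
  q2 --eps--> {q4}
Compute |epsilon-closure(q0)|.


Starting from q0
Initialize closure = {q0}
Follow epsilon from q0 -> add q2
Follow epsilon from q2 -> add q4
Final closure: {q0, q2, q4}
Size = 3

3


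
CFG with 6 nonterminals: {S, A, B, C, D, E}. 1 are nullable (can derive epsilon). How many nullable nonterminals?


Nonterminals: {S, A, B, C, D, E}
A nonterminal is nullable if it can derive epsilon
Counting nullable nonterminals: 1
Total nullable = 1

1


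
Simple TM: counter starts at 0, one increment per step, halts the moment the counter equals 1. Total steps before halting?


Counter starts at 0. Counting sequence:
  Step 1: counter = 1
Counter reached 1 -> halt
Total steps = 1

1


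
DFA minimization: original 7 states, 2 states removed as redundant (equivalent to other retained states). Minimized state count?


Original DFA: 7 states
Redundant states removed: 2
Minimized states = original - removed
= 7 - 2
= 5

5


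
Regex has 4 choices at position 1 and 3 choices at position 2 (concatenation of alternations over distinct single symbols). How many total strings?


First group: 4 alternatives
Second group: 3 alternatives
Concatenation: each choice from group 1 pairs with each from group 2
Total = 4 x 3 = 12

12


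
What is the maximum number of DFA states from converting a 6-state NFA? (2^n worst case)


NFA has 6 states
Subset construction: each DFA state = subset of NFA states
Maximum subsets = 2^6
2^6 = 64

64


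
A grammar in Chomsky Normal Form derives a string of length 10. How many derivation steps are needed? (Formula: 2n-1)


Chomsky Normal Form derivation:
String length n = 10
Each step either:
  - Splits a nonterminal into two (n-1 such steps)
  - Converts a nonterminal to terminal (n such steps)
Total = (n-1) + n = 2n - 1
= 2(10) - 1
= 20 - 1
= 19

19


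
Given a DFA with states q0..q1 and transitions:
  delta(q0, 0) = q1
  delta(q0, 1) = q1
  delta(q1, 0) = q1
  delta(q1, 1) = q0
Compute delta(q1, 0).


Looking up transition function:
delta(q1, 0) in the table
Row: q1, Column: 0
Result: q1

q1


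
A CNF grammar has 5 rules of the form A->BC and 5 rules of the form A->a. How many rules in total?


CNF allows two rule forms:
  A -> BC (binary): 5 rules
  A -> a (terminal): 5 rules
Total = 5 + 5 = 10

10


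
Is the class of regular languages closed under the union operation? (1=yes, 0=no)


Regular languages are closed under:
- Union (DFA product construction)
- Intersection (DFA product construction)
- Complement (swap accept/reject states)
- Concatenation (NFA construction)
- Kleene star (NFA construction)
union is in this list
Therefore: closed

1


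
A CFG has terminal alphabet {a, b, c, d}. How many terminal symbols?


Terminal symbols: a, b, c, d
Counting each: a (#1), b (#2), c (#3), d (#4)
Total = 4

4


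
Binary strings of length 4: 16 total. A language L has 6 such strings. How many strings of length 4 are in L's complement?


Alphabet: {0,1}
String length: 4
Total strings of length 4 = 2^4 = 16
Strings in L = 6
Complement = total - |L|
= 16 - 6
= 10

10


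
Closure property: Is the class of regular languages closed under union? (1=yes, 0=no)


Regular languages are closed under all standard operations:
- Union: Yes (product construction)
- Intersection: Yes (product construction)
- Complement: Yes (swap accept/reject)
- Concatenation: Yes (NFA construction)
Operation: union -> Closed

1


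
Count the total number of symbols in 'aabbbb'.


String: 'aabbbb'
Counting characters:
  'a' appears 2 time(s)
  'b' appears 4 time(s)
Total length = 2 + 4 = 6

6


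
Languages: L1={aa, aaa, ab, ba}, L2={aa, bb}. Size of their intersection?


L1 = {aa, aaa, ab, ba}
L2 = {aa, bb}
Checking each string in L1 against L2:
  'aa': in L2? Yes
  'aaa': in L2? No
  'ab': in L2? No
  'ba': in L2? No
Intersection = {aa}
|L1 ∩ L2| = 1

1


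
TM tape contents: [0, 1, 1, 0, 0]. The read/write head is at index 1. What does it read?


Tape: [0, 1, 1, 0, 0]
Positions: 0 1 2 3 4
Values:    0 1 1 0 0
Head at position 1
tape[1] = 1

1


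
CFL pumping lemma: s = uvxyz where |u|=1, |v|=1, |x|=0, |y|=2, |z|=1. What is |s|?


|s| = |u| + |v| + |x| + |y| + |z|
= 1 + 1 + 0 + 2 + 1
= 2 + 0 + 3
= 2 + 3
= 5

5


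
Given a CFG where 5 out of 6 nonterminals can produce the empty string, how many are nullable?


Nonterminals: {S, A, B, C, D, E}
A nonterminal is nullable if it can derive epsilon
Counting nullable nonterminals: 5
Total nullable = 5

5


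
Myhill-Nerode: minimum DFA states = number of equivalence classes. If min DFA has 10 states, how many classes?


Myhill-Nerode theorem:
Number of equivalence classes = number of states in minimal DFA
Minimal DFA states = 10
Therefore equivalence classes = 10

10


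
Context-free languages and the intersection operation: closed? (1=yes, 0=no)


CFL closure properties:
  Closed under: union, concatenation, Kleene star
  NOT closed under: intersection, complement
Operation 'intersection' is in not-closed list -> No (not closed)

0


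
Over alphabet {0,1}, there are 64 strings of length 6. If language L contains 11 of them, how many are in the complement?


Alphabet: {0,1}
String length: 6
Total strings of length 6 = 2^6 = 64
Strings in L = 11
Complement = total - |L|
= 64 - 11
= 53

53


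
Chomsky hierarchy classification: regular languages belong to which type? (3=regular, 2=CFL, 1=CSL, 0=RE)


Chomsky hierarchy levels:
  Type 3: Regular (DFA/NFA/regex)
  Type 2: Context-free (PDA)
  Type 1: Context-sensitive
  Type 0: Recursively enumerable (TM)
'regular' corresponds to Type 3

3


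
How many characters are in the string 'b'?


String: 'b'
Counting characters:
  'b' appears 1 time(s)
Total length = 0 + 1 = 1

1


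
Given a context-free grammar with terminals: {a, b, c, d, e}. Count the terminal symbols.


Terminal symbols: a, b, c, d, e
Counting each: a (#1), b (#2), c (#3), d (#4), e (#5)
Total = 5

5


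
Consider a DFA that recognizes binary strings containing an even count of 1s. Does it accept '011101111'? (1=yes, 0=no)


DFA has 2 states: q_even (start, accept=yes) and q_odd
Processing string '011101111' character by character:
  Position 0: read '0', 1-count=0 -> q_even (no change)
  Position 1: read '1', 1-count=1 -> q_odd
  Position 2: read '1', 1-count=2 -> q_even
  Position 3: read '1', 1-count=3 -> q_odd
  Position 4: read '0', 1-count=3 -> q_odd (no change)
  Position 5: read '1', 1-count=4 -> q_even
  Position 6: read '1', 1-count=5 -> q_odd
  Position 7: read '1', 1-count=6 -> q_even
  Position 8: read '1', 1-count=7 -> q_odd
Final state: q_odd, total 1s = 7 (odd); the DFA requires an even count -> reject

0


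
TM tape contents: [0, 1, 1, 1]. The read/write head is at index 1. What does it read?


Tape: [0, 1, 1, 1]
Positions: 0 1 2 3
Values:    0 1 1 1
Head at position 1
tape[1] = 1

1


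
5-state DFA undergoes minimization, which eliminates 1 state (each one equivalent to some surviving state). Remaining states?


Original DFA: 5 states
Redundant states removed: 1
Minimized states = original - removed
= 5 - 1
= 4

4


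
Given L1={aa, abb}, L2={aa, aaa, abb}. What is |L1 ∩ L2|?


L1 = {aa, abb}
L2 = {aa, aaa, abb}
Checking each string in L1 against L2:
  'aa': in L2? Yes
  'abb': in L2? Yes
Intersection = {aa, abb}
|L1 ∩ L2| = 2

2


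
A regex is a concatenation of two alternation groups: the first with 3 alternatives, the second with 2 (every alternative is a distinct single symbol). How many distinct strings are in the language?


First group: 3 alternatives
Second group: 2 alternatives
Concatenation: each choice from group 1 pairs with each from group 2
Total = 3 x 2 = 6

6


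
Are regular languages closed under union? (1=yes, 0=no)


Regular languages are closed under:
- Union (DFA product construction)
- Intersection (DFA product construction)
- Complement (swap accept/reject states)
- Concatenation (NFA construction)
- Kleene star (NFA construction)
union is in this list
Therefore: closed

1


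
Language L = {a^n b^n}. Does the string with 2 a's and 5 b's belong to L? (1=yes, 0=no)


Language requires equal numbers of a's and b's
PDA pushes for each 'a', pops for each 'b'
Number of a's = 2
Number of b's = 5
2 != 5 -> Reject

0


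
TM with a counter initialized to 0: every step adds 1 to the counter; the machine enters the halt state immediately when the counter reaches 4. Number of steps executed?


Counter starts at 0. Counting sequence:
  Step 1: counter = 1
  Step 2: counter = 2
  Step 3: counter = 3
  Step 4: counter = 4
Counter reached 4 -> halt
Total steps = 4

4


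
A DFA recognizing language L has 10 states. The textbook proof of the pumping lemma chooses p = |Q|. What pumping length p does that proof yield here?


Pumping lemma for regular languages (standard proof):
Take p = |Q|, the number of DFA states.
Any string of length >= |Q| passes through |Q|+1 states while reading its first |Q| symbols,
so by pigeonhole some state repeats, giving the loop that can be pumped.
Here |Q| = 10
Therefore the proof uses p = 10

10


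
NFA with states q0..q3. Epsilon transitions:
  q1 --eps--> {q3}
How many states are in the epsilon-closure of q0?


Starting from q0
Initialize closure = {q0}
q0 has no outgoing epsilon transitions -> nothing to add
Final closure: {q0}
Size = 1

1


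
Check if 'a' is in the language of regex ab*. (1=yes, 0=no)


Pattern: ab*
String: 'a'
Pattern requires: exactly one 'a' followed by zero or more 'b's
First char is 'a' -> OK
Rest '': all b's? Yes
Result: 1

1


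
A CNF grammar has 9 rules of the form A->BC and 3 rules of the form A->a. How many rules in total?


CNF allows two rule forms:
  A -> BC (binary): 9 rules
  A -> a (terminal): 3 rules
Total = 9 + 3 = 12

12


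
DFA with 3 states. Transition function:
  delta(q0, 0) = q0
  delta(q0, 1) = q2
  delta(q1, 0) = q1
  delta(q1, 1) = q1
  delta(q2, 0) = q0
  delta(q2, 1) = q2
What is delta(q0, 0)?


Looking up transition function:
delta(q0, 0) in the table
Row: q0, Column: 0
Result: q0

q0


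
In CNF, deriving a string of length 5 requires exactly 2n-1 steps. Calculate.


Chomsky Normal Form derivation:
String length n = 5
Each step either:
  - Splits a nonterminal into two (n-1 such steps)
  - Converts a nonterminal to terminal (n such steps)
Total = (n-1) + n = 2n - 1
= 2(5) - 1
= 10 - 1
= 9

9


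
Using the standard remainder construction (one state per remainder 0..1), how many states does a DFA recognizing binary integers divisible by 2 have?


Divisibility by 2 is tracked via the remainder mod 2: 0, 1, ..., 1
The construction assigns one state to each remainder
Number of remainders = 2

2


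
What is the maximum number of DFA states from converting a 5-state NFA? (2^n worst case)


NFA has 5 states
Subset construction: each DFA state = subset of NFA states
Maximum subsets = 2^5
2^5 = 32

32


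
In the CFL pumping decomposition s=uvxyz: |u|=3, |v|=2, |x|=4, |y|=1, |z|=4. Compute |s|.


|s| = |u| + |v| + |x| + |y| + |z|
= 3 + 2 + 4 + 1 + 4
= 5 + 4 + 5
= 9 + 5
= 14

14


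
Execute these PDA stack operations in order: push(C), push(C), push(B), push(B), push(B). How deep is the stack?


Tracing stack operations:
  push(C) -> stack = [C], depth=1
  push(C) -> stack = [C,C], depth=2
  push(B) -> stack = [C,C,B], depth=3
  push(B) -> stack = [C,C,B,B], depth=4
  push(B) -> stack = [C,C,B,B,B], depth=5
Final depth = 5

5


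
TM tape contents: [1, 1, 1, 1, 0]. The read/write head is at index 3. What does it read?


Tape: [1, 1, 1, 1, 0]
Positions: 0 1 2 3 4
Values:    1 1 1 1 0
Head at position 3
tape[3] = 1

1
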